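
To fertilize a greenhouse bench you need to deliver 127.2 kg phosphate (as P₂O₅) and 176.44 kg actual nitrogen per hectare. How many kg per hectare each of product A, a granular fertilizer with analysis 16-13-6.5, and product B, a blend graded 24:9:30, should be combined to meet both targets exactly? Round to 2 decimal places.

871.93 kg product A, 153.88 kg product B

Per-hectare balance (a = product A, b = product B):
P₂O₅: 0.13·a + 0.09·b = 127.2
N: 0.16·a + 0.24·b = 176.44
Solving simultaneously: a = 871.929, b = 153.881.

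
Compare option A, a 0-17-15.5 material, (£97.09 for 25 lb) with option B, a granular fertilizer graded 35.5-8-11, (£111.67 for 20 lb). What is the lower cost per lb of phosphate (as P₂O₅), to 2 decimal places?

option A: P₂O₅ per bag = 25 × 17% = 4.25 lb; cost = 97.09 / 4.25 = £22.8447/lb P₂O₅.
option B: P₂O₅ per bag = 20 × 8% = 1.6 lb; cost = 111.67 / 1.6 = £69.7938/lb P₂O₅.
option A is cheaper.

£22.84 per lb P₂O₅ (option A)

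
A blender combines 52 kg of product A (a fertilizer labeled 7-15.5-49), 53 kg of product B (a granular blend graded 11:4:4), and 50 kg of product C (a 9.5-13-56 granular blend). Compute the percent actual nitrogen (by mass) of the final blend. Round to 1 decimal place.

Total mass = 52 + 53 + 50 = 155 kg.
N mass = 7%×52 + 11%×53 + 9.5%×50 = 14.22 kg.
% N = 14.22 / 155 = 9.17419%.

9.2% N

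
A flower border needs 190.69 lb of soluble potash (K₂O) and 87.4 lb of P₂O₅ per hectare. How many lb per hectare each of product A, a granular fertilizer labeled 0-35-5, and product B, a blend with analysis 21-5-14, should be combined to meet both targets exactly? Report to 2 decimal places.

Let a = lb of product A, b = lb of product B (per hectare).
K₂O: 0.05·a + 0.14·b = 190.69
P₂O₅: 0.35·a + 0.05·b = 87.4
Eliminate a: (row1) − 0.05/0.35·(row2) → 0.132857·b = 178.204, so b = 1341.323.
Back-substitute: a = (190.69 − 0.14·1341.323) / 0.05 = 58.0968.

58.10 lb product A, 1341.32 lb product B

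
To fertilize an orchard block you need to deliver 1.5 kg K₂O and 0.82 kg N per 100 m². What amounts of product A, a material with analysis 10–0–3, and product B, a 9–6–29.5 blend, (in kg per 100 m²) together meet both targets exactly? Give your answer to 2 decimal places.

With a, b = kg per 100 m² of product A and product B:
K₂O: 0.03·a + 0.295·b = 1.5
N: 0.1·a + 0.09·b = 0.82
Eliminate a: (row1) − 0.03/0.1·(row2) → 0.268·b = 1.254, so b = 4.6791.
Back-substitute: a = (1.5 − 0.295·4.6791) / 0.03 = 3.98881.

3.99 kg product A, 4.68 kg product B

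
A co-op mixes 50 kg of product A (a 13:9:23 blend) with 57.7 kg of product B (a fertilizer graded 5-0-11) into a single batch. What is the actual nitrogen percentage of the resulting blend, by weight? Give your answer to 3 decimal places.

8.714% N

Total mass = 50 + 57.7 = 107.7 kg.
N mass = 13%×50 + 5%×57.7 = 9.385 kg.
% N = 9.385 / 107.7 = 8.71402%.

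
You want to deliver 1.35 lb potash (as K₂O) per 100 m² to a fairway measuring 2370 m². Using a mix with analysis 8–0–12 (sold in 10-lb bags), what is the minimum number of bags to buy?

Product per 100 m² = 1.35 / 12% = 11.25 lb.
Total product = 11.25 × 2370 / 100 = 266.625 lb.
Bags = ⌈266.625 / 10⌉ = 27.

27 bags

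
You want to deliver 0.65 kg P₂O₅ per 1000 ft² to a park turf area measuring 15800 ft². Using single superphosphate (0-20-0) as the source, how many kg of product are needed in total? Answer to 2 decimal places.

51.35 kg

Product per 1000 ft² = 0.65 / 20% = 3.25 kg.
Total product = 3.25 × 15800 / 1000 = 51.35 kg.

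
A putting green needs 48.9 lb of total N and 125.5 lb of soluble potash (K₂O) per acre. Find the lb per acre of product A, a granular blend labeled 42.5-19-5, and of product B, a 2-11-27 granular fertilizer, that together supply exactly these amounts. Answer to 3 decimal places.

94.004 lb product A, 447.407 lb product B

With a, b = lb per acre of product A and product B:
N: 0.425·a + 0.02·b = 48.9
K₂O: 0.05·a + 0.27·b = 125.5
Solving simultaneously: a = 94.0044, b = 447.4066.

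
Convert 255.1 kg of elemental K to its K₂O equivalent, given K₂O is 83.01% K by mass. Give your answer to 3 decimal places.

307.312 kg K₂O

K₂O = 255.1 / 0.8301 = 307.3124 kg.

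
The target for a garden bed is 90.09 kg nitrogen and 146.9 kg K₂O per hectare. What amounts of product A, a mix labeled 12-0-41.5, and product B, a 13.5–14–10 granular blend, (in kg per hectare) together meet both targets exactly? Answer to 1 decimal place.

245.8 kg product A, 448.8 kg product B

Per-hectare balance (a = product A, b = product B):
N: 0.12·a + 0.135·b = 90.09
K₂O: 0.415·a + 0.1·b = 146.9
From row1: a = (90.09 − 0.135·b) / 0.12.
Into row2: 0.415·(90.09 − 0.135·b)/0.12 + 0.1·b = 146.9 → b = 448.821, a = 245.826.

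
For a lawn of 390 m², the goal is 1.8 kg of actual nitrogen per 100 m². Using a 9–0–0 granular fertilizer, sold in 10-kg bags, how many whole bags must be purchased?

Product per 100 m² = 1.8 / 9% = 20 kg.
Total product = 20 × 390 / 100 = 78 kg.
Bags = ⌈78 / 10⌉ = 8.

8 bags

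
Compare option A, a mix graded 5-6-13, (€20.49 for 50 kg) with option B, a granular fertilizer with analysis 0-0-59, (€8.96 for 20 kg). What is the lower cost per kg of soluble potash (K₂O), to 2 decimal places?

€0.76 per kg K₂O (option B)

option A: K₂O per bag = 50 × 13% = 6.5 kg; cost = 20.49 / 6.5 = €3.1523/kg K₂O.
option B: K₂O per bag = 20 × 59% = 11.8 kg; cost = 8.96 / 11.8 = €0.7593/kg K₂O.
option B is cheaper.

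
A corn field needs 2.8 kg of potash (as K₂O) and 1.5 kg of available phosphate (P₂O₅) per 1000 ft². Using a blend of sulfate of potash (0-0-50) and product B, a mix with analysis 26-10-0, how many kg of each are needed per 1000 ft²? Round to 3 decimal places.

5.600 kg sulfate of potash, 15.000 kg product B

Let a = kg of sulfate of potash, b = kg of product B (per 1000 ft²).
K₂O: 0.5·a + 0·b = 2.8
P₂O₅: 0·a + 0.1·b = 1.5
Solving simultaneously: a = 5.6, b = 15.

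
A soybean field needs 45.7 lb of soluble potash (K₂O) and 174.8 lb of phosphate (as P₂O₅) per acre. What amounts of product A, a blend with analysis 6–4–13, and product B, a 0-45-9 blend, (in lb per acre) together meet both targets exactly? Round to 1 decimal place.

Let a = lb of product A, b = lb of product B (per acre).
K₂O: 0.13·a + 0.09·b = 45.7
P₂O₅: 0.04·a + 0.45·b = 174.8
Solving simultaneously: a = 88.0328, b = 380.619.

88.0 lb product A, 380.6 lb product B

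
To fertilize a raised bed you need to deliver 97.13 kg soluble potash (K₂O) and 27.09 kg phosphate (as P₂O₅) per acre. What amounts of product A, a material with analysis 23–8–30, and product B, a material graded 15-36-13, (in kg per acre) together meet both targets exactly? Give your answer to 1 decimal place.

With a, b = kg per acre of product A and product B:
K₂O: 0.3·a + 0.13·b = 97.13
P₂O₅: 0.08·a + 0.36·b = 27.09
Eliminate b: (row1) − 0.13/0.36·(row2) → 0.271111·a = 87.3475, so a = 322.183.
Then b = (27.09 − 0.08·322.183) / 0.36 = 3.65369.

322.2 kg product A, 3.7 kg product B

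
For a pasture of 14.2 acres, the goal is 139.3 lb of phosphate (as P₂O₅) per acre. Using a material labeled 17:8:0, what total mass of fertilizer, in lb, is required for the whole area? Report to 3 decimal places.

24725.750 lb

Product per acre = 139.3 / 8% = 1741.25 lb.
Total product = 1741.25 × 14.2 = 24725.75 lb.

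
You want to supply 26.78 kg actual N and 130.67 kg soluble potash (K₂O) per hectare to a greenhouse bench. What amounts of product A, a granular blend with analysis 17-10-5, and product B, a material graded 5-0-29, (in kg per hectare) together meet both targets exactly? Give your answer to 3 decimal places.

Let a = kg of product A, b = kg of product B (per hectare).
N: 0.17·a + 0.05·b = 26.78
K₂O: 0.05·a + 0.29·b = 130.67
Eliminate b: (row1) − 0.05/0.29·(row2) → 0.161379·a = 4.25069, so a = 26.3397.
Then b = (130.67 − 0.05·26.3397) / 0.29 = 446.0449.

26.340 kg product A, 446.045 kg product B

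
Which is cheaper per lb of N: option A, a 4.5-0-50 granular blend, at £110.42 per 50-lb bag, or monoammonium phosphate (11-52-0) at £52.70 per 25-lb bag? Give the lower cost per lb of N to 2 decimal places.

option A: N per bag = 50 × 4.5% = 2.25 lb; cost = 110.42 / 2.25 = £49.0756/lb N.
monoammonium phosphate: N per bag = 25 × 11% = 2.75 lb; cost = 52.70 / 2.75 = £19.1636/lb N.
monoammonium phosphate is cheaper.

£19.16 per lb N (monoammonium phosphate)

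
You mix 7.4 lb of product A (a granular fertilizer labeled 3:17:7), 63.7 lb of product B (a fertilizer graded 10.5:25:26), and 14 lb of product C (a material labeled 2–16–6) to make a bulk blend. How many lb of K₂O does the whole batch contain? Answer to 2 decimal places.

17.92 lb K₂O

K₂O mass = 7%×7.4 + 26%×63.7 + 6%×14 = 17.92 lb.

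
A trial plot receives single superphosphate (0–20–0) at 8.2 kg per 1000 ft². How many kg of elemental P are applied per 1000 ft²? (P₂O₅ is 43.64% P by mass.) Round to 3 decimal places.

P₂O₅ per 1000 ft² = 8.2 × 20% = 1.64 kg.
Elemental P = 1.64 × 0.4364 = 0.715696 kg per 1000 ft².

0.716 kg P per thousand sq ft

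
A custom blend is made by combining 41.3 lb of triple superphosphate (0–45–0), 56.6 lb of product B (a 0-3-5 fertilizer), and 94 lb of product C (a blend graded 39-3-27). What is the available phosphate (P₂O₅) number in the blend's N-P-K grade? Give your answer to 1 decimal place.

Total mass = 41.3 + 56.6 + 94 = 191.9 lb.
P₂O₅ mass = 45%×41.3 + 3%×56.6 + 3%×94 = 23.103 lb.
% P₂O₅ = 23.103 / 191.9 = 12.0391%.

12.0% P₂O₅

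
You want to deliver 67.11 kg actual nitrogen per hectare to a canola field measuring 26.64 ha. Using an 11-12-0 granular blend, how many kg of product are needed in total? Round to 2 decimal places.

16252.82 kg

Product per hectare = 67.11 / 11% = 610.091 kg.
Total product = 610.091 × 26.64 = 16252.822 kg.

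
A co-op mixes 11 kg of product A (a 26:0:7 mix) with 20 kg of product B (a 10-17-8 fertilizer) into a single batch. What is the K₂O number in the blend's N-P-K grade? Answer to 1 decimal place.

Total mass = 11 + 20 = 31 kg.
K₂O mass = 7%×11 + 8%×20 = 2.37 kg.
% K₂O = 2.37 / 31 = 7.64516%.

7.6% K₂O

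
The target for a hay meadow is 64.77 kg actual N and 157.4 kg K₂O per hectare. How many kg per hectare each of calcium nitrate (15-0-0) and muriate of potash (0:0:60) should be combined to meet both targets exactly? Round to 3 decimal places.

Per-hectare balance (a = calcium nitrate, b = muriate of potash):
N: 0.15·a + 0·b = 64.77
K₂O: 0·a + 0.6·b = 157.4
Solving simultaneously: a = 431.8, b = 262.3333.

431.800 kg calcium nitrate, 262.333 kg muriate of potash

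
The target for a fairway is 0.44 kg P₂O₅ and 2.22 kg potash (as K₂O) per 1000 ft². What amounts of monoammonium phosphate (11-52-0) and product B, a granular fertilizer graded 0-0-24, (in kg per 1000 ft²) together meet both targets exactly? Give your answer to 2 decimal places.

With a, b = kg per 1000 ft² of monoammonium phosphate and product B:
P₂O₅: 0.52·a + 0·b = 0.44
K₂O: 0·a + 0.24·b = 2.22
Solving simultaneously: a = 0.846154, b = 9.25.

0.85 kg monoammonium phosphate, 9.25 kg product B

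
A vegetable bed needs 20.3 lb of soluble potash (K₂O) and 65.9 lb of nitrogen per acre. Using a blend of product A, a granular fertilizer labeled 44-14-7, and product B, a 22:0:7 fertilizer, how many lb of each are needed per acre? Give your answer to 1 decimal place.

9.5 lb product A, 280.5 lb product B

Per-acre balance (a = product A, b = product B):
K₂O: 0.07·a + 0.07·b = 20.3
N: 0.44·a + 0.22·b = 65.9
Solving simultaneously: a = 9.54545, b = 280.455.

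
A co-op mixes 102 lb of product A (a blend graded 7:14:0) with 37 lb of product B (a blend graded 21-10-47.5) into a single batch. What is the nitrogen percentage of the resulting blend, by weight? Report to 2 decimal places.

10.73% N

Total mass = 102 + 37 = 139 lb.
N mass = 7%×102 + 21%×37 = 14.91 lb.
% N = 14.91 / 139 = 10.7266%.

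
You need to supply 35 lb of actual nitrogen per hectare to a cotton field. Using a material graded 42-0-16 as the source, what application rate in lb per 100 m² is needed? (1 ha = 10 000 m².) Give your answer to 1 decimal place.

Product per hectare = 35 / 42% = 83.3333 lb.
Convert to per 100 m²: 83.3333 × 0.01 = 0.833333 lb.

0.8 lb of product per hundred sq m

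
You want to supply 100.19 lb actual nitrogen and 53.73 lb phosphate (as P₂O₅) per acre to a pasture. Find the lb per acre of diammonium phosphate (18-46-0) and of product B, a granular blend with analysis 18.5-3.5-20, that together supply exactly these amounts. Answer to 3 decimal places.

Per-acre balance (a = diammonium phosphate, b = product B):
N: 0.18·a + 0.185·b = 100.19
P₂O₅: 0.46·a + 0.035·b = 53.73
Solving simultaneously: a = 81.6421, b = 462.13198.

81.642 lb diammonium phosphate, 462.132 lb product B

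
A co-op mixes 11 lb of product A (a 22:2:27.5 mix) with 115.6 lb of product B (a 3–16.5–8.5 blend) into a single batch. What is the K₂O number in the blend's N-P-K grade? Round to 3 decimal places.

10.151% K₂O

Total mass = 11 + 115.6 = 126.6 lb.
K₂O mass = 27.5%×11 + 8.5%×115.6 = 12.851 lb.
% K₂O = 12.851 / 126.6 = 10.1509%.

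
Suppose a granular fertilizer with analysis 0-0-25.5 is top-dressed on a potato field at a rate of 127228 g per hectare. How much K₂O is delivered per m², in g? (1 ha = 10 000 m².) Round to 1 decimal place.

K₂O per hectare = 127228 × 25.5% = 32443.1 g.
Convert to per m²: 32443.1 × 0.0001 = 3.24431 g.

3.2 g K₂O per sq m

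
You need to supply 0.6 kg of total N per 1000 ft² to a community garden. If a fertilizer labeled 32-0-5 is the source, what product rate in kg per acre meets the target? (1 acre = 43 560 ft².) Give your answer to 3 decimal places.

81.675 kg of product per acre

Product per 1000 ft² = 0.6 / 32% = 1.875 kg.
Convert to per acre: 1.875 × 43.56 = 81.675 kg.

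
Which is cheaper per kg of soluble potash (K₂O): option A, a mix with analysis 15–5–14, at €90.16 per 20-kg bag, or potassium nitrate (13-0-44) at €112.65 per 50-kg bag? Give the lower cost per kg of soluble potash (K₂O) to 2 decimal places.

€5.12 per kg K₂O (potassium nitrate)

option A: K₂O per bag = 20 × 14% = 2.8 kg; cost = 90.16 / 2.8 = €32.2000/kg K₂O.
potassium nitrate: K₂O per bag = 50 × 44% = 22 kg; cost = 112.65 / 22 = €5.1205/kg K₂O.
potassium nitrate is cheaper.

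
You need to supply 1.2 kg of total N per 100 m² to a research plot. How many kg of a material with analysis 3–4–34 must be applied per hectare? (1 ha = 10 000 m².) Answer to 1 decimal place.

Product per 100 m² = 1.2 / 3% = 40 kg.
Convert to per hectare: 40 × 100 = 4000 kg.

4000.0 kg of product per hectare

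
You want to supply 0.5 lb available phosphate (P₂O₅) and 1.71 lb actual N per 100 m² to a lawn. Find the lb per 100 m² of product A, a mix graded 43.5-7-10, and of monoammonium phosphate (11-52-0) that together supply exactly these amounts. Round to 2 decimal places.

3.82 lb product A, 0.45 lb monoammonium phosphate

With a, b = lb per 100 m² of product A and monoammonium phosphate:
P₂O₅: 0.07·a + 0.52·b = 0.5
N: 0.435·a + 0.11·b = 1.71
Eliminate b: (row1) − 0.52/0.11·(row2) → -1.98636·a = -7.58364, so a = 3.81785.
Then b = (1.71 − 0.435·3.81785) / 0.11 = 0.447597.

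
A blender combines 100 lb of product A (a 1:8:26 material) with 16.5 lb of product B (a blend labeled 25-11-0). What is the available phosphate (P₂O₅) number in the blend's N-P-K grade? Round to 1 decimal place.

8.4% P₂O₅

Total mass = 100 + 16.5 = 116.5 lb.
P₂O₅ mass = 8%×100 + 11%×16.5 = 9.815 lb.
% P₂O₅ = 9.815 / 116.5 = 8.42489%.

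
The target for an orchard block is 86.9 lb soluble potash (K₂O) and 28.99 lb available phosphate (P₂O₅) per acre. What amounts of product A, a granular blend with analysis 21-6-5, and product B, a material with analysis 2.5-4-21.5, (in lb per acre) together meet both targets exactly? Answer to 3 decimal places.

Per-acre balance (a = product A, b = product B):
K₂O: 0.05·a + 0.215·b = 86.9
P₂O₅: 0.06·a + 0.04·b = 28.99
Eliminate b: (row1) − 0.215/0.04·(row2) → -0.2725·a = -68.9212, so a = 252.92202.
Then b = (28.99 − 0.06·252.92202) / 0.04 = 345.36697.

252.922 lb product A, 345.367 lb product B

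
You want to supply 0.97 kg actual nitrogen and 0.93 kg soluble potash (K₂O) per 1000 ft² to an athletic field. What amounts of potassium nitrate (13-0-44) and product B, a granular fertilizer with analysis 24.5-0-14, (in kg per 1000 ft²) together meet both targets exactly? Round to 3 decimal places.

With a, b = kg per 1000 ft² of potassium nitrate and product B:
N: 0.13·a + 0.245·b = 0.97
K₂O: 0.44·a + 0.14·b = 0.93
Eliminate a: (row1) − 0.13/0.44·(row2) → 0.203636·b = 0.695227, so b = 3.41406.
Back-substitute: a = (0.97 − 0.245·3.41406) / 0.13 = 1.02734.

1.027 kg potassium nitrate, 3.414 kg product B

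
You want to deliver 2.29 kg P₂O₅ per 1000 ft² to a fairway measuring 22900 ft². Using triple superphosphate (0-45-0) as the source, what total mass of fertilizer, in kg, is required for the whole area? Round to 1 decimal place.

Product per 1000 ft² = 2.29 / 45% = 5.08889 kg.
Total product = 5.08889 × 22900 / 1000 = 116.536 kg.

116.5 kg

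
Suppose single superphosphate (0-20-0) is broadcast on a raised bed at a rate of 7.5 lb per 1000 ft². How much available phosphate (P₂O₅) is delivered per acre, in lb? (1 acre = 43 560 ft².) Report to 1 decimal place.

P₂O₅ per 1000 ft² = 7.5 × 20% = 1.5 lb.
Convert to per acre: 1.5 × 43.56 = 65.34 lb.

65.3 lb P₂O₅ per acre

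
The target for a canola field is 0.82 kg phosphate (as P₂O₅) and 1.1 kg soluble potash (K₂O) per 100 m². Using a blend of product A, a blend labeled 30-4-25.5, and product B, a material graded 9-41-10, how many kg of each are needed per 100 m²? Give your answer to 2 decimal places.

Per-100 m² balance (a = product A, b = product B):
P₂O₅: 0.04·a + 0.41·b = 0.82
K₂O: 0.255·a + 0.1·b = 1.1
From row1: a = (0.82 − 0.41·b) / 0.04.
Into row2: 0.255·(0.82 − 0.41·b)/0.04 + 0.1·b = 1.1 → b = 1.64197, a = 3.66982.

3.67 kg product A, 1.64 kg product B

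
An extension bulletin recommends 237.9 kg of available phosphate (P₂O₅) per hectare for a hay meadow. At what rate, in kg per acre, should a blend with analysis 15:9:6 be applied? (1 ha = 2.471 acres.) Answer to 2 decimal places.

1069.74 kg of product per acre

Product per hectare = 237.9 / 9% = 2643.33 kg.
Convert to per acre: 2643.33 × 0.404694 = 1069.742 kg.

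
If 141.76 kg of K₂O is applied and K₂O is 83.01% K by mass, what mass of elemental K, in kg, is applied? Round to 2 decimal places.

117.67 kg K

K = 141.76 × 0.8301 = 117.67498 kg.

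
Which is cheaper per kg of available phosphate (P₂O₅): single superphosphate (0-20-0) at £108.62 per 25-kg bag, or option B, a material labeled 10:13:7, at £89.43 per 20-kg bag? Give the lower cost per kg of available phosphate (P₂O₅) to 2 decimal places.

£21.72 per kg P₂O₅ (single superphosphate)

single superphosphate: P₂O₅ per bag = 25 × 20% = 5 kg; cost = 108.62 / 5 = £21.7240/kg P₂O₅.
option B: P₂O₅ per bag = 20 × 13% = 2.6 kg; cost = 89.43 / 2.6 = £34.3962/kg P₂O₅.
single superphosphate is cheaper.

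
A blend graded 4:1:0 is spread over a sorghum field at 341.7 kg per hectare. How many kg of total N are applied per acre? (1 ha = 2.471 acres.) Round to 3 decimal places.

nitrogen per hectare = 341.7 × 4% = 13.668 kg.
Convert to per acre: 13.668 × 0.404694 = 5.53136 kg.

5.531 kg N per acre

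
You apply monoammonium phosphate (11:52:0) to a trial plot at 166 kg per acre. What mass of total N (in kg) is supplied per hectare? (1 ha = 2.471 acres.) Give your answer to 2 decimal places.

nitrogen per acre = 166 × 11% = 18.26 kg.
Convert to per hectare: 18.26 × 2.471 = 45.1205 kg.

45.12 kg N per hectare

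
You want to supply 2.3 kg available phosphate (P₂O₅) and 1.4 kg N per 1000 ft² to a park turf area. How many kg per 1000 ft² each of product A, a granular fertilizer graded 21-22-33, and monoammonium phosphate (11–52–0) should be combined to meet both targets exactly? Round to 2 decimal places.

Let a = kg of product A, b = kg of monoammonium phosphate (per 1000 ft²).
P₂O₅: 0.22·a + 0.52·b = 2.3
N: 0.21·a + 0.11·b = 1.4
Eliminate a: (row1) − 0.22/0.21·(row2) → 0.404762·b = 0.833333, so b = 2.05882.
Back-substitute: a = (2.3 − 0.52·2.05882) / 0.22 = 5.58824.

5.59 kg product A, 2.06 kg monoammonium phosphate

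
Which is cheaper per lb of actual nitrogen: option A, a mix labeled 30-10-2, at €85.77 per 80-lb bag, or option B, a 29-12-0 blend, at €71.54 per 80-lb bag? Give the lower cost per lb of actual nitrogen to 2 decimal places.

option A: N per bag = 80 × 30% = 24 lb; cost = 85.77 / 24 = €3.5737/lb N.
option B: N per bag = 80 × 29% = 23.2 lb; cost = 71.54 / 23.2 = €3.0836/lb N.
option B is cheaper.

€3.08 per lb N (option B)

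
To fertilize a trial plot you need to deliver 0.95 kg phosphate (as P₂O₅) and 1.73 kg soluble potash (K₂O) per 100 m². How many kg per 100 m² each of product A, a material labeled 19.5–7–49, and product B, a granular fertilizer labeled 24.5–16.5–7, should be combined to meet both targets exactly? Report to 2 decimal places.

2.88 kg product A, 4.53 kg product B

Per-100 m² balance (a = product A, b = product B):
P₂O₅: 0.07·a + 0.165·b = 0.95
K₂O: 0.49·a + 0.07·b = 1.73
Eliminate a: (row1) − 0.07/0.49·(row2) → 0.155·b = 0.702857, so b = 4.53456.
Back-substitute: a = (0.95 − 0.165·4.53456) / 0.07 = 2.88282.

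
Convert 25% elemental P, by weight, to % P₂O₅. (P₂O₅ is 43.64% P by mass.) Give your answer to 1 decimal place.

57.3% P₂O₅

%P₂O₅ = 25 / 0.4364 = 57.2869%.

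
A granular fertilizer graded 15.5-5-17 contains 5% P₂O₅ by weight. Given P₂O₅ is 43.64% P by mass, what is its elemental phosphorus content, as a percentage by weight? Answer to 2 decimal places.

2.18% P

%P = 5 × 0.4364 = 2.182%.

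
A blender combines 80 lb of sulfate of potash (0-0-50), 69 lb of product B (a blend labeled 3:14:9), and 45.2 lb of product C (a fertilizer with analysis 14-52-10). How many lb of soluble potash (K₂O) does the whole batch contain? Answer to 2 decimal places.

K₂O mass = 50%×80 + 9%×69 + 10%×45.2 = 50.73 lb.

50.73 lb K₂O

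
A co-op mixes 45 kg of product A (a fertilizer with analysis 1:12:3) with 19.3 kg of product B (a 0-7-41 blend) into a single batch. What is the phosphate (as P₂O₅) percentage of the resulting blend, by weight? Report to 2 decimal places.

10.50% P₂O₅

Total mass = 45 + 19.3 = 64.3 kg.
P₂O₅ mass = 12%×45 + 7%×19.3 = 6.751 kg.
% P₂O₅ = 6.751 / 64.3 = 10.4992%.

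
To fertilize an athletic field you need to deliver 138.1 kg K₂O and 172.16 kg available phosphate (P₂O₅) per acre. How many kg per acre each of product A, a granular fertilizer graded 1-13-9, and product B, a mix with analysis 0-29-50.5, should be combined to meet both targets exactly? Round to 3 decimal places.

1185.633 kg product A, 62.164 kg product B

Let a = kg of product A, b = kg of product B (per acre).
K₂O: 0.09·a + 0.505·b = 138.1
P₂O₅: 0.13·a + 0.29·b = 172.16
Eliminate a: (row1) − 0.09/0.13·(row2) → 0.304231·b = 18.9123, so b = 62.1643.
Back-substitute: a = (138.1 − 0.505·62.1643) / 0.09 = 1185.6334.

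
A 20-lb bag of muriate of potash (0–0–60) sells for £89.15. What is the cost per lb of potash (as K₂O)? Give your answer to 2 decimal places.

£7.43 per lb K₂O

K₂O in bag = 20 × 60% = 12 lb.
Cost per lb K₂O = £89.15 / 12 = £7.4292.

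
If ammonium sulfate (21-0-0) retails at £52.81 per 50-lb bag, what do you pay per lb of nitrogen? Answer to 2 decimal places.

£5.03 per lb N

N in bag = 50 × 21% = 10.5 lb.
Cost per lb N = £52.81 / 10.5 = £5.0295.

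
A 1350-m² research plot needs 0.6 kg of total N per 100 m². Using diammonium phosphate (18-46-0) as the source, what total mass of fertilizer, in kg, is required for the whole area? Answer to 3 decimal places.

45.000 kg

Product per 100 m² = 0.6 / 18% = 3.33333 kg.
Total product = 3.33333 × 1350 / 100 = 45 kg.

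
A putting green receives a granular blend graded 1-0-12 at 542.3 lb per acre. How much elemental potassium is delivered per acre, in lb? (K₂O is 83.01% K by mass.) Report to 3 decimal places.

54.020 lb K per acre

K₂O per acre = 542.3 × 12% = 65.076 lb.
Elemental K = 65.076 × 0.8301 = 54.0196 lb per acre.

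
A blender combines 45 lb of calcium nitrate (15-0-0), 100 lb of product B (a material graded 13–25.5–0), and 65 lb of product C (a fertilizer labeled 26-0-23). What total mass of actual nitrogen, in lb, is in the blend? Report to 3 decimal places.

N mass = 15%×45 + 13%×100 + 26%×65 = 36.65 lb.

36.650 lb N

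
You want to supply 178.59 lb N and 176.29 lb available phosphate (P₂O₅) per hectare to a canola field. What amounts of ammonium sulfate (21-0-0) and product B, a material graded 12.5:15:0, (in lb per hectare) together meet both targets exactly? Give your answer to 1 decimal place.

Per-hectare balance (a = ammonium sulfate, b = product B):
N: 0.21·a + 0.125·b = 178.59
P₂O₅: 0·a + 0.15·b = 176.29
Solving simultaneously: a = 150.865, b = 1175.27.

150.9 lb ammonium sulfate, 1175.3 lb product B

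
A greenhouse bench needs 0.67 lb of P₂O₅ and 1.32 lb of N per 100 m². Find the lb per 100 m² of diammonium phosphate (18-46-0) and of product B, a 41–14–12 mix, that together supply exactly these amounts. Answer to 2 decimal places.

0.55 lb diammonium phosphate, 2.98 lb product B

Per-100 m² balance (a = diammonium phosphate, b = product B):
P₂O₅: 0.46·a + 0.14·b = 0.67
N: 0.18·a + 0.41·b = 1.32
Eliminate b: (row1) − 0.14/0.41·(row2) → 0.398537·a = 0.219268, so a = 0.550184.
Then b = (1.32 − 0.18·0.550184) / 0.41 = 2.97797.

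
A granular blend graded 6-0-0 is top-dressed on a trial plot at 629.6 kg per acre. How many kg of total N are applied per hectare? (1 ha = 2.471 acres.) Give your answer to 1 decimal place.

93.3 kg N per hectare

nitrogen per acre = 629.6 × 6% = 37.776 kg.
Convert to per hectare: 37.776 × 2.471 = 93.3445 kg.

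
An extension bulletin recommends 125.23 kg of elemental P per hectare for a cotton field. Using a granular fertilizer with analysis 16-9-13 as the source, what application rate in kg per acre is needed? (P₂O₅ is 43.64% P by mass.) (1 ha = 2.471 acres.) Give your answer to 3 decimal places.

As P₂O₅: 125.23 / 0.4364 = 286.962 kg per hectare.
Product per hectare = 286.962 / 9% = 3188.46 kg.
Convert to per acre: 3188.46 × 0.404694 = 1290.3525 kg.

1290.353 kg of product per acre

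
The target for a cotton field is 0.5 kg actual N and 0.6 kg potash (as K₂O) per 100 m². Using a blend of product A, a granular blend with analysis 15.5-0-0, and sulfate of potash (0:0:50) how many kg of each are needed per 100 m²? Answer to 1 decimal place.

Let a = kg of product A, b = kg of sulfate of potash (per 100 m²).
N: 0.155·a + 0·b = 0.5
K₂O: 0·a + 0.5·b = 0.6
Solving simultaneously: a = 3.22581, b = 1.2.

3.2 kg product A, 1.2 kg sulfate of potash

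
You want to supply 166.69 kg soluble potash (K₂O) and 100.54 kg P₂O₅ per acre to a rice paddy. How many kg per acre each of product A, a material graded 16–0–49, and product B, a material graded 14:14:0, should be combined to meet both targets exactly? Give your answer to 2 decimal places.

340.18 kg product A, 718.14 kg product B

Let a = kg of product A, b = kg of product B (per acre).
K₂O: 0.49·a + 0·b = 166.69
P₂O₅: 0·a + 0.14·b = 100.54
Solving simultaneously: a = 340.184, b = 718.143.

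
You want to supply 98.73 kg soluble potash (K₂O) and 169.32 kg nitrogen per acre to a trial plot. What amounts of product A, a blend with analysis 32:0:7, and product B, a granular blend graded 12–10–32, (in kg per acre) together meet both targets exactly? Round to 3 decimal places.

Let a = kg of product A, b = kg of product B (per acre).
K₂O: 0.07·a + 0.32·b = 98.73
N: 0.32·a + 0.12·b = 169.32
Eliminate b: (row1) − 0.32/0.12·(row2) → -0.783333·a = -352.79, so a = 450.3702.
Then b = (169.32 − 0.32·450.3702) / 0.12 = 210.0128.

450.370 kg product A, 210.013 kg product B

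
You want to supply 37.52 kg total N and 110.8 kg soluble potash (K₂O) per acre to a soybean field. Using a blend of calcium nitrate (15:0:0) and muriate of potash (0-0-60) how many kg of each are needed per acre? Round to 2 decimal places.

Let a = kg of calcium nitrate, b = kg of muriate of potash (per acre).
N: 0.15·a + 0·b = 37.52
K₂O: 0·a + 0.6·b = 110.8
Solving simultaneously: a = 250.133, b = 184.667.

250.13 kg calcium nitrate, 184.67 kg muriate of potash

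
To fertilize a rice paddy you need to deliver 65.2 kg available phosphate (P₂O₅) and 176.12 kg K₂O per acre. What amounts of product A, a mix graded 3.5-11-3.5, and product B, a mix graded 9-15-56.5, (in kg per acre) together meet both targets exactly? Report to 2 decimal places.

With a, b = kg per acre of product A and product B:
P₂O₅: 0.11·a + 0.15·b = 65.2
K₂O: 0.035·a + 0.565·b = 176.12
Eliminate a: (row1) − 0.11/0.035·(row2) → -1.62571·b = -488.32, so b = 300.373.
Back-substitute: a = (65.2 − 0.15·300.373) / 0.11 = 183.128.

183.13 kg product A, 300.37 kg product B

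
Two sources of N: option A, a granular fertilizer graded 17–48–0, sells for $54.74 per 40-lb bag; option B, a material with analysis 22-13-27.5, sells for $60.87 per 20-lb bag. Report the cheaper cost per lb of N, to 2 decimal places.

option A: N per bag = 40 × 17% = 6.8 lb; cost = 54.74 / 6.8 = $8.0500/lb N.
option B: N per bag = 20 × 22% = 4.4 lb; cost = 60.87 / 4.4 = $13.8341/lb N.
option A is cheaper.

$8.05 per lb N (option A)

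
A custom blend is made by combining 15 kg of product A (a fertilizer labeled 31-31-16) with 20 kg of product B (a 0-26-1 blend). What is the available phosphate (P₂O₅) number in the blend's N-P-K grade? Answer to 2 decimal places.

28.14% P₂O₅

Total mass = 15 + 20 = 35 kg.
P₂O₅ mass = 31%×15 + 26%×20 = 9.85 kg.
% P₂O₅ = 9.85 / 35 = 28.1429%.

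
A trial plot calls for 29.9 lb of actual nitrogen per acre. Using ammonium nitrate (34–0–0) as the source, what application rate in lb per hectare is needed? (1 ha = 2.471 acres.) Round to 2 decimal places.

217.30 lb of product per hectare

Product per acre = 29.9 / 34% = 87.9412 lb.
Convert to per hectare: 87.9412 × 2.471 = 217.303 lb.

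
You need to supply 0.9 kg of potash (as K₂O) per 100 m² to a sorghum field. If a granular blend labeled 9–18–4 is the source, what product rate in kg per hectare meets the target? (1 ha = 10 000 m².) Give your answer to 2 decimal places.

Product per 100 m² = 0.9 / 4% = 22.5 kg.
Convert to per hectare: 22.5 × 100 = 2250 kg.

2250.00 kg of product per hectare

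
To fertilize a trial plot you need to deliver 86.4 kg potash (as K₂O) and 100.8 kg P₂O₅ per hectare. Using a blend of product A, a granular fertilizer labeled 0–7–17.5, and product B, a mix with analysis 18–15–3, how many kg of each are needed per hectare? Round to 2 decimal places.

411.43 kg product A, 480.00 kg product B

Let a = kg of product A, b = kg of product B (per hectare).
K₂O: 0.175·a + 0.03·b = 86.4
P₂O₅: 0.07·a + 0.15·b = 100.8
From row1: a = (86.4 − 0.03·b) / 0.175.
Into row2: 0.07·(86.4 − 0.03·b)/0.175 + 0.15·b = 100.8 → b = 480, a = 411.429.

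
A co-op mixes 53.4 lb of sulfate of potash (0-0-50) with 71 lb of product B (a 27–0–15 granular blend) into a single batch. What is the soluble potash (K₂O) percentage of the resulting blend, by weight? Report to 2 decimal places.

Total mass = 53.4 + 71 = 124.4 lb.
K₂O mass = 50%×53.4 + 15%×71 = 37.35 lb.
% K₂O = 37.35 / 124.4 = 30.0241%.

30.02% K₂O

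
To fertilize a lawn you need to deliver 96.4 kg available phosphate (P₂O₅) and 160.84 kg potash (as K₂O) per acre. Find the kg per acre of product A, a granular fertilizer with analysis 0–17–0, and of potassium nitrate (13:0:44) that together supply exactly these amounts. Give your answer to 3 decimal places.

567.059 kg product A, 365.545 kg potassium nitrate

With a, b = kg per acre of product A and potassium nitrate:
P₂O₅: 0.17·a + 0·b = 96.4
K₂O: 0·a + 0.44·b = 160.84
Solving simultaneously: a = 567.0588, b = 365.54545.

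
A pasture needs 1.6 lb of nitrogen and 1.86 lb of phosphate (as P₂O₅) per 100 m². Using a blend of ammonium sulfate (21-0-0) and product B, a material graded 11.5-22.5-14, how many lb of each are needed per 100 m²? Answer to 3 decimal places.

3.092 lb ammonium sulfate, 8.267 lb product B

With a, b = lb per 100 m² of ammonium sulfate and product B:
N: 0.21·a + 0.115·b = 1.6
P₂O₅: 0·a + 0.225·b = 1.86
Solving simultaneously: a = 3.09206, b = 8.26667.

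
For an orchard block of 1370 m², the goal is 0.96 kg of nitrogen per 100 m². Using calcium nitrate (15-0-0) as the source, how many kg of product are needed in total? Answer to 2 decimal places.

Product per 100 m² = 0.96 / 15% = 6.4 kg.
Total product = 6.4 × 1370 / 100 = 87.68 kg.

87.68 kg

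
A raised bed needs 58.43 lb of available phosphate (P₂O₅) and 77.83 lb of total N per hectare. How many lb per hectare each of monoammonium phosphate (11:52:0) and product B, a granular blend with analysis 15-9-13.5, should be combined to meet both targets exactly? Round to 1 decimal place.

25.8 lb monoammonium phosphate, 499.9 lb product B

Let a = lb of monoammonium phosphate, b = lb of product B (per hectare).
P₂O₅: 0.52·a + 0.09·b = 58.43
N: 0.11·a + 0.15·b = 77.83
Eliminate b: (row1) − 0.09/0.15·(row2) → 0.454·a = 11.732, so a = 25.8414.
Then b = (77.83 − 0.11·25.8414) / 0.15 = 499.916.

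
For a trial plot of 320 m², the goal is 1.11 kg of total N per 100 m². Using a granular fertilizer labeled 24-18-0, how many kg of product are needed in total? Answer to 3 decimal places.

Product per 100 m² = 1.11 / 24% = 4.625 kg.
Total product = 4.625 × 320 / 100 = 14.8 kg.

14.800 kg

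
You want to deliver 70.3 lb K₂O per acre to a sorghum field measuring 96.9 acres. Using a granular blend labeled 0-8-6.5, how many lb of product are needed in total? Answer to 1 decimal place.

Product per acre = 70.3 / 6.5% = 1081.54 lb.
Total product = 1081.54 × 96.9 = 104801.08 lb.

104801.1 lb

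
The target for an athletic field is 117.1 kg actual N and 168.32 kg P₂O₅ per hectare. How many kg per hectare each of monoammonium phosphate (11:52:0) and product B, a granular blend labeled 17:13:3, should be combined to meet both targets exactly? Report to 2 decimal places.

180.72 kg monoammonium phosphate, 571.89 kg product B

With a, b = kg per hectare of monoammonium phosphate and product B:
N: 0.11·a + 0.17·b = 117.1
P₂O₅: 0.52·a + 0.13·b = 168.32
Solving simultaneously: a = 180.721, b = 571.887.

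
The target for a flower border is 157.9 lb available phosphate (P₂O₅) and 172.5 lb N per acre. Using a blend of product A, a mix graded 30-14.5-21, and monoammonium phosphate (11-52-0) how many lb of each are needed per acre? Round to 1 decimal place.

Let a = lb of product A, b = lb of monoammonium phosphate (per acre).
P₂O₅: 0.145·a + 0.52·b = 157.9
N: 0.3·a + 0.11·b = 172.5
From row1: a = (157.9 − 0.52·b) / 0.145.
Into row2: 0.3·(157.9 − 0.52·b)/0.145 + 0.11·b = 172.5 → b = 159.639, a = 516.466.

516.5 lb product A, 159.6 lb monoammonium phosphate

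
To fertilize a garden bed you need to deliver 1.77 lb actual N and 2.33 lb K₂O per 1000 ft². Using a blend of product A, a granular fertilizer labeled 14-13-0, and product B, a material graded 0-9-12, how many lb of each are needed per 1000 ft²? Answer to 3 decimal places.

Let a = lb of product A, b = lb of product B (per 1000 ft²).
N: 0.14·a + 0·b = 1.77
K₂O: 0·a + 0.12·b = 2.33
Solving simultaneously: a = 12.6429, b = 19.4167.

12.643 lb product A, 19.417 lb product B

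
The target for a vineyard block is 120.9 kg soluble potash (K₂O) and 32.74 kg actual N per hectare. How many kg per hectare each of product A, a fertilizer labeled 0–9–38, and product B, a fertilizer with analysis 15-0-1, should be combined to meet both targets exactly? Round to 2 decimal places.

312.41 kg product A, 218.27 kg product B

Let a = kg of product A, b = kg of product B (per hectare).
K₂O: 0.38·a + 0.01·b = 120.9
N: 0·a + 0.15·b = 32.74
Solving simultaneously: a = 312.414, b = 218.267.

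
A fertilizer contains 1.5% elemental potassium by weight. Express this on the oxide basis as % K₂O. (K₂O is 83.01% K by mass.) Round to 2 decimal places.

%K₂O = 1.5 / 0.8301 = 1.80701%.

1.81% K₂O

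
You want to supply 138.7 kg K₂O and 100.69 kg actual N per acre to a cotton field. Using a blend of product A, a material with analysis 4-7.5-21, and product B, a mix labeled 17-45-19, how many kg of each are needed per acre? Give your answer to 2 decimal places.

158.29 kg product A, 555.05 kg product B

Let a = kg of product A, b = kg of product B (per acre).
K₂O: 0.21·a + 0.19·b = 138.7
N: 0.04·a + 0.17·b = 100.69
Eliminate b: (row1) − 0.19/0.17·(row2) → 0.165294·a = 26.1641, so a = 158.288.
Then b = (100.69 − 0.04·158.288) / 0.17 = 555.0498.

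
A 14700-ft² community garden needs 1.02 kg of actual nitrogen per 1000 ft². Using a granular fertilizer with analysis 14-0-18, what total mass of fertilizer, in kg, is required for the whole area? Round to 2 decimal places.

107.10 kg

Product per 1000 ft² = 1.02 / 14% = 7.28571 kg.
Total product = 7.28571 × 14700 / 1000 = 107.1 kg.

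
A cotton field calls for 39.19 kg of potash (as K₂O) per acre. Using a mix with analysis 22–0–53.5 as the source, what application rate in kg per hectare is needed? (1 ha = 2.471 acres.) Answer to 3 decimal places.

181.007 kg of product per hectare

Product per acre = 39.19 / 53.5% = 73.2523 kg.
Convert to per hectare: 73.2523 × 2.471 = 181.0065 kg.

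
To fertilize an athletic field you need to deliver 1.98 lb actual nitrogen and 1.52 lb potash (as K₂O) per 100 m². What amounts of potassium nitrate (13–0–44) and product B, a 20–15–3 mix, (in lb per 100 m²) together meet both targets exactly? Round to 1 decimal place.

Let a = lb of potassium nitrate, b = lb of product B (per 100 m²).
N: 0.13·a + 0.2·b = 1.98
K₂O: 0.44·a + 0.03·b = 1.52
Eliminate a: (row1) − 0.13/0.44·(row2) → 0.191136·b = 1.53091, so b = 8.00951.
Back-substitute: a = (1.98 − 0.2·8.00951) / 0.13 = 2.90844.

2.9 lb potassium nitrate, 8.0 lb product B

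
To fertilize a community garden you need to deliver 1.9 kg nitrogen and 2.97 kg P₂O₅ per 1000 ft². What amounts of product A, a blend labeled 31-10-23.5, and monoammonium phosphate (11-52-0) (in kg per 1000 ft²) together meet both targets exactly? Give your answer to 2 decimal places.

4.40 kg product A, 4.86 kg monoammonium phosphate

Let a = kg of product A, b = kg of monoammonium phosphate (per 1000 ft²).
N: 0.31·a + 0.11·b = 1.9
P₂O₅: 0.1·a + 0.52·b = 2.97
Eliminate b: (row1) − 0.11/0.52·(row2) → 0.288846·a = 1.27173, so a = 4.4028.
Then b = (2.97 − 0.1·4.4028) / 0.52 = 4.86485.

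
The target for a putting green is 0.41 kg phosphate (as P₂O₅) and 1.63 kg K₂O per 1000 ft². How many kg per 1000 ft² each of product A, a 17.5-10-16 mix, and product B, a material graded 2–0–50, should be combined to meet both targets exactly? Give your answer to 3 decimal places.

Per-1000 ft² balance (a = product A, b = product B):
P₂O₅: 0.1·a + 0·b = 0.41
K₂O: 0.16·a + 0.5·b = 1.63
Eliminate a: (row1) − 0.1/0.16·(row2) → -0.3125·b = -0.60875, so b = 1.948.
Back-substitute: a = (0.41 − 0·1.948) / 0.1 = 4.1.

4.100 kg product A, 1.948 kg product B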